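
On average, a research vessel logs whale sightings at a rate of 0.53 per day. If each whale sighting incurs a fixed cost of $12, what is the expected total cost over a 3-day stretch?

E[N] = 0.53 × 3 = 1.59 (a 3-day stretch = 3 days); E[cost] = 1.59 × $12 = $19.08.

$19.08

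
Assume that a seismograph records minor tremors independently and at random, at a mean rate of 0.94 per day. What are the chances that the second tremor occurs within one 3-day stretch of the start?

0.7723

Over the interval, μ = 0.94 × 3 = 2.82 (a 3-day stretch = 3 days).
The second arrival falls in the interval iff at least 2 events occur there: P(S_2 ≤ t) = P(N ≥ 2) = 1 − P(N ≤ 1) ≈ 0.7723.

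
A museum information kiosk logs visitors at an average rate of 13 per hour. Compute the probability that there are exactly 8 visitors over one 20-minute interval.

Over the interval, μ = 13 × 1/3 ≈ 4.33333 (a 20-minute interval = 1/3 hours).
P(N = 8) = e^(−μ) μ^8/8! = e^(−4.33333) · 4.33333^8/40320 ≈ 0.0405.

0.0405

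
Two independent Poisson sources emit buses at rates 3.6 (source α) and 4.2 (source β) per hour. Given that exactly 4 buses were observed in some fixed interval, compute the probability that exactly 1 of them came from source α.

Given the total, each event is independently from source α with probability p = λ_α/(λ_α+λ_β) = 3.6/7.8 ≈ 0.4615.
So K ~ Binomial(4, 3.6/7.8): P(K = 1) = C(4,1) · (3.6/7.8)^1 · (4.2/7.8)^3 ≈ 0.2882.

0.2882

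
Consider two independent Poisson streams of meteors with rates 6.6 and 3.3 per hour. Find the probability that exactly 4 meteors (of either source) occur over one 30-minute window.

Independent Poisson processes superpose: combined rate λ = 6.6 + 3.3 = 9.9 per hour.
Over the interval, μ = 9.9 × 0.5 = 4.95 (a 30-minute window = 0.5 hours).
P(N = 4) = e^(−4.95) · 4.95^4/4! ≈ 0.1772.

0.1772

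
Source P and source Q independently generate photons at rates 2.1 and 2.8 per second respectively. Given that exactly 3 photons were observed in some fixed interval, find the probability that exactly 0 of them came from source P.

0.1866

Given the total, each event is independently from source P with probability p = λ_P/(λ_P+λ_Q) = 2.1/4.9 ≈ 0.4286.
So K ~ Binomial(3, 2.1/4.9): P(K = 0) = C(3,0) · (2.1/4.9)^0 · (2.8/4.9)^3 ≈ 0.1866.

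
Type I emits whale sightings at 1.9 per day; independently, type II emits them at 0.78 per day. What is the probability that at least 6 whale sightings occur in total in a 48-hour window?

0.4469

Independent Poisson processes superpose: combined rate λ = 1.9 + 0.78 = 2.68 per day.
Over the interval, μ = 2.68 × 2 = 5.36 (a 48-hour window = 2 days).
P(N ≥ 6) = 1 − P(N ≤ 5) ≈ 0.4469.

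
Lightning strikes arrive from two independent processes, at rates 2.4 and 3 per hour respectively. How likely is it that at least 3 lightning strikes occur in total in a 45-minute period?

Independent Poisson processes superpose: combined rate λ = 2.4 + 3 = 5.4 per hour.
Over the interval, μ = 5.4 × 0.75 = 4.05 (a 45-minute period = 0.75 hours).
P(N ≥ 3) = 1 − P(N ≤ 2) ≈ 0.7691.

0.7691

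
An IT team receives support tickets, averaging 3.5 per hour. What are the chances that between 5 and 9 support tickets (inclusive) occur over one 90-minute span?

Over the interval, μ = 3.5 × 1.5 = 5.25 (a 90-minute span = 1.5 hours).
P(5 ≤ N ≤ 9) = Σ_{j=5}^{9} e^(−5.25) · 5.25^j/j! ≈ 0.5604.

0.5604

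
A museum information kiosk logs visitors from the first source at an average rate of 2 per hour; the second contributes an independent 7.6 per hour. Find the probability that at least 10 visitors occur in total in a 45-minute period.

Independent Poisson processes superpose: combined rate λ = 2 + 7.6 = 9.6 per hour.
Over the interval, μ = 9.6 × 0.75 = 7.2 (a 45-minute period = 0.75 hours).
P(N ≥ 10) = 1 − P(N ≤ 9) ≈ 0.1904.

0.1904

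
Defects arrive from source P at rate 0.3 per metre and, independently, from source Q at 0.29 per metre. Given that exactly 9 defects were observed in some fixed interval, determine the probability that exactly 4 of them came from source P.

0.2416

Given the total, each event is independently from source P with probability p = λ_P/(λ_P+λ_Q) = 0.3/0.59 ≈ 0.5085.
So K ~ Binomial(9, 0.3/0.59): P(K = 4) = C(9,4) · (0.3/0.59)^4 · (0.29/0.59)^5 ≈ 0.2416.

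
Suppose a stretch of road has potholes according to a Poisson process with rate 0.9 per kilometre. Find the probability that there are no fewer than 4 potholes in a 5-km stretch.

0.6577

Over the interval, μ = 0.9 × 5 = 4.5 (a 5-km stretch = 5 kilometres).
P(N ≥ 4) = 1 − P(N ≤ 3) = 1 − Σ_{j=0}^{3} e^(−μ) μ^j/j! ≈ 0.6577.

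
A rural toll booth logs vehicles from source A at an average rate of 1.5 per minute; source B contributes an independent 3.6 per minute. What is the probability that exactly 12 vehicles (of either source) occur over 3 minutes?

Independent Poisson processes superpose: combined rate λ = 1.5 + 3.6 = 5.1 per minute.
Over the interval, μ = 5.1 × 3 = 15.3 (3 minutes).
P(N = 12) = e^(−15.3) · 15.3^12/12! ≈ 0.0778.

0.0778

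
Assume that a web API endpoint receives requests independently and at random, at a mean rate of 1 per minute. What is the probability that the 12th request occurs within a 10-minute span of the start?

0.3032

Over the interval, μ = 1 × 10 = 10 (a 10-minute span = 10 minutes).
The 12th arrival falls in the interval iff at least 12 events occur there: P(S_12 ≤ t) = P(N ≥ 12) = 1 − P(N ≤ 11) ≈ 0.3032.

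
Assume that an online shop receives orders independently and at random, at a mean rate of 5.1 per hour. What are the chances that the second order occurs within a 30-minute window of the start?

0.7228

Over the interval, μ = 5.1 × 0.5 = 2.55 (a 30-minute window = 0.5 hours).
The second arrival falls in the interval iff at least 2 events occur there: P(S_2 ≤ t) = P(N ≥ 2) = 1 − P(N ≤ 1) ≈ 0.7228.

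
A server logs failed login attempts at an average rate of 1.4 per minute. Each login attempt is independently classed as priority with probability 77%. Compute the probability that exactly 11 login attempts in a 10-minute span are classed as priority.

0.1191

Thinning: the login attempts that are classed as priority themselves form a Poisson process with rate 0.77 × 1.4 = 1.078 per minute.
Over the interval, μ = 1.078 × 10 = 10.78 (a 10-minute span = 10 minutes).
P(N = 11) = e^(−10.78) · 10.78^11/11! ≈ 0.1191.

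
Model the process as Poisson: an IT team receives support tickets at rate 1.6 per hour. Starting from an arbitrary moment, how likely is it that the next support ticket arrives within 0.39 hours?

Inter-arrival times are exponential with rate λ = 1.6 per hour.
P(T ≤ 0.39) = 1 − e^(−λt) = 1 − e^(−1.6 × 0.39) = 1 − e^(−0.624) ≈ 0.4642.

0.4642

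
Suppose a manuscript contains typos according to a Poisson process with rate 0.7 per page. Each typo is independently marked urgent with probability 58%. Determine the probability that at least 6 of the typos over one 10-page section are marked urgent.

Thinning: the typos that are marked urgent themselves form a Poisson process with rate 0.58 × 0.7 = 0.406 per page.
Over the interval, μ = 0.406 × 10 = 4.06 (a 10-page section = 10 pages).
P(N ≥ 6) = 1 − P(N ≤ 5) ≈ 0.2243.

0.2243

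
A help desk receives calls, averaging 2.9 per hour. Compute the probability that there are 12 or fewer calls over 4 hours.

Over the interval, μ = 2.9 × 4 = 11.6 (4 hours).
P(N ≤ 12) = Σ_{j=0}^{12} e^(−μ) μ^j/j! ≈ 0.6216.

0.6216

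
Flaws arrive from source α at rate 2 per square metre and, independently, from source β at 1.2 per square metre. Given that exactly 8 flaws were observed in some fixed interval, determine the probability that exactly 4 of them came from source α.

Given the total, each event is independently from source α with probability p = λ_α/(λ_α+λ_β) = 2/3.2 = 0.6250.
So K ~ Binomial(8, 2/3.2): P(K = 4) = C(8,4) · (2/3.2)^4 · (1.2/3.2)^4 ≈ 0.2112.

0.2112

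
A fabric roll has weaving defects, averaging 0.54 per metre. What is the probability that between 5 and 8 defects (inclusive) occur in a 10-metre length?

Over the interval, μ = 0.54 × 10 = 5.4 (a 10-metre length = 10 metres).
P(5 ≤ N ≤ 8) = Σ_{j=5}^{8} e^(−5.4) · 5.4^j/j! ≈ 0.5293.

0.5293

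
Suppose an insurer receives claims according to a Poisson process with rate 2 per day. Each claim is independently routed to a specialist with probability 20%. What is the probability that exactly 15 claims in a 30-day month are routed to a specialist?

0.0724

Thinning: the claims that are routed to a specialist themselves form a Poisson process with rate 0.2 × 2 = 0.4 per day.
Over the interval, μ = 0.4 × 30 = 12 (a 30-day month = 30 days).
P(N = 15) = e^(−12) · 12^15/15! ≈ 0.0724.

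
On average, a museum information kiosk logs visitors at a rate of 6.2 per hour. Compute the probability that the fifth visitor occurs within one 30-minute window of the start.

0.2018

Over the interval, μ = 6.2 × 0.5 = 3.1 (a 30-minute window = 0.5 hours).
The fifth arrival falls in the interval iff at least 5 events occur there: P(S_5 ≤ t) = P(N ≥ 5) = 1 − P(N ≤ 4) ≈ 0.2018.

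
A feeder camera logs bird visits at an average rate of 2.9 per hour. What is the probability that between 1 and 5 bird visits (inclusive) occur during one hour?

0.8708

With mean μ = 2.9 per hour,
P(1 ≤ N ≤ 5) = Σ_{j=1}^{5} e^(−2.9) · 2.9^j/j! ≈ 0.8708.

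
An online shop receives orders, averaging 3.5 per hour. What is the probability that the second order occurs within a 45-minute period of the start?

0.7374

Over the interval, μ = 3.5 × 0.75 = 2.625 (a 45-minute period = 0.75 hours).
The second arrival falls in the interval iff at least 2 events occur there: P(S_2 ≤ t) = P(N ≥ 2) = 1 − P(N ≤ 1) ≈ 0.7374.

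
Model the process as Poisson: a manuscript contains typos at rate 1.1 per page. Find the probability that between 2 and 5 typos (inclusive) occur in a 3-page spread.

Over the interval, μ = 1.1 × 3 = 3.3 (a 3-page spread = 3 pages).
P(2 ≤ N ≤ 5) = Σ_{j=2}^{5} e^(−3.3) · 3.3^j/j! ≈ 0.7243.

0.7243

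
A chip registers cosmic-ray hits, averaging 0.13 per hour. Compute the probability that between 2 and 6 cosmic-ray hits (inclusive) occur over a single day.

0.7781

Over the interval, μ = 0.13 × 24 = 3.12 (a day = 24 hours).
P(2 ≤ N ≤ 6) = Σ_{j=2}^{6} e^(−3.12) · 3.12^j/j! ≈ 0.7781.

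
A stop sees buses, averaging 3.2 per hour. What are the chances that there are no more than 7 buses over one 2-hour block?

Over the interval, μ = 3.2 × 2 = 6.4 (a 2-hour block = 2 hours).
P(N ≤ 7) = Σ_{j=0}^{7} e^(−μ) μ^j/j! ≈ 0.6873.

0.6873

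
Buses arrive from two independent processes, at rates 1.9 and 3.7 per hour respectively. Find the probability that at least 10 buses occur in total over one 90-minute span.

Independent Poisson processes superpose: combined rate λ = 1.9 + 3.7 = 5.6 per hour.
Over the interval, μ = 5.6 × 1.5 = 8.4 (a 90-minute span = 1.5 hours).
P(N ≥ 10) = 1 − P(N ≤ 9) ≈ 0.3341.

0.3341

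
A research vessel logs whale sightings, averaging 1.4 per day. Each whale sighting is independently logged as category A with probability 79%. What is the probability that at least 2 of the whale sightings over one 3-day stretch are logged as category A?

Thinning: the whale sightings that are logged as category A themselves form a Poisson process with rate 0.79 × 1.4 = 1.106 per day.
Over the interval, μ = 1.106 × 3 = 3.318 (a 3-day stretch = 3 days).
P(N ≥ 2) = 1 − P(N ≤ 1) ≈ 0.8436.

0.8436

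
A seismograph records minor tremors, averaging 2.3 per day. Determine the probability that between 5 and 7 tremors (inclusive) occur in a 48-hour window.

0.3917

Over the interval, μ = 2.3 × 2 = 4.6 (a 48-hour window = 2 days).
P(5 ≤ N ≤ 7) = Σ_{j=5}^{7} e^(−4.6) · 4.6^j/j! ≈ 0.3917.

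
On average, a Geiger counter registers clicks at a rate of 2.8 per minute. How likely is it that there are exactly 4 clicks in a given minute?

With mean μ = 2.8 per minute,
P(N = 4) = e^(−μ) μ^4/4! = e^(−2.8) · 2.8^4/24 ≈ 0.1557.

0.1557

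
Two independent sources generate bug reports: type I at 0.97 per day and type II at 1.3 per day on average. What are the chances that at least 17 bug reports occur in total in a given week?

Independent Poisson processes superpose: combined rate λ = 0.97 + 1.3 = 2.27 per day.
Over the interval, μ = 2.27 × 7 = 15.89 (a week = 7 days).
P(N ≥ 17) = 1 − P(N ≤ 16) ≈ 0.4231.

0.4231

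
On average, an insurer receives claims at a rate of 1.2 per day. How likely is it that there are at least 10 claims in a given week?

Over the interval, μ = 1.2 × 7 = 8.4 (a week = 7 days).
P(N ≥ 10) = 1 − P(N ≤ 9) = 1 − Σ_{j=0}^{9} e^(−μ) μ^j/j! ≈ 0.3341.

0.3341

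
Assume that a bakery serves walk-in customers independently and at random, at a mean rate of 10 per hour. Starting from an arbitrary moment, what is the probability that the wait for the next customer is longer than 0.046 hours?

The wait for the next event is exponential with rate λ = 10 per hour.
P(T > 0.046) = e^(−λt) = e^(−10 × 0.046) = e^(−0.46) ≈ 0.6313.

0.6313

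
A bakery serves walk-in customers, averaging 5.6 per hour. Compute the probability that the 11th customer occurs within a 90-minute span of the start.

0.2257

Over the interval, μ = 5.6 × 1.5 = 8.4 (a 90-minute span = 1.5 hours).
The 11th arrival falls in the interval iff at least 11 events occur there: P(S_11 ≤ t) = P(N ≥ 11) = 1 − P(N ≤ 10) ≈ 0.2257.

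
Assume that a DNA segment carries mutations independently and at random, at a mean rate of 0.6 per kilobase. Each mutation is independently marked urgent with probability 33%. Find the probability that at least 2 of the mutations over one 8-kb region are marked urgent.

0.4699

Thinning: the mutations that are marked urgent themselves form a Poisson process with rate 0.33 × 0.6 = 0.198 per kilobase.
Over the interval, μ = 0.198 × 8 = 1.584 (an 8-kb region = 8 kilobases).
P(N ≥ 2) = 1 − P(N ≤ 1) ≈ 0.4699.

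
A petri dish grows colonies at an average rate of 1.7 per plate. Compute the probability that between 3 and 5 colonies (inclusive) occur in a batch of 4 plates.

0.2925

Over the interval, μ = 1.7 × 4 = 6.8 (a batch of 4 plates = 4 plates).
P(3 ≤ N ≤ 5) = Σ_{j=3}^{5} e^(−6.8) · 6.8^j/j! ≈ 0.2925.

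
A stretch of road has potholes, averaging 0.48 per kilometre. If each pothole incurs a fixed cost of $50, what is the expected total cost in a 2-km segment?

$48

E[N] = 0.48 × 2 = 0.96 (a 2-km segment = 2 kilometres); E[cost] = 0.96 × $50 = $48.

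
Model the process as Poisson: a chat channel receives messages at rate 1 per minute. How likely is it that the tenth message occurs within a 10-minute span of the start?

0.5421

Over the interval, μ = 1 × 10 = 10 (a 10-minute span = 10 minutes).
The tenth arrival falls in the interval iff at least 10 events occur there: P(S_10 ≤ t) = P(N ≥ 10) = 1 − P(N ≤ 9) ≈ 0.5421.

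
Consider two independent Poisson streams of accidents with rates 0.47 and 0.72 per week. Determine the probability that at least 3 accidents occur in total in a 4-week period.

Independent Poisson processes superpose: combined rate λ = 0.47 + 0.72 = 1.19 per week.
Over the interval, μ = 1.19 × 4 = 4.76 (a 4-week period = 4 weeks).
P(N ≥ 3) = 1 − P(N ≤ 2) ≈ 0.8536.

0.8536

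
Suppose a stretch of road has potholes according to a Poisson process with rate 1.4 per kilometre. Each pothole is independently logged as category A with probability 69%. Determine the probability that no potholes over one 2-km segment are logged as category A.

0.1449

Thinning: the potholes that are logged as category A themselves form a Poisson process with rate 0.69 × 1.4 = 0.966 per kilometre.
Over the interval, μ = 0.966 × 2 = 1.932 (a 2-km segment = 2 kilometres).
P(N = 0) = e^(−1.932) · 1.932^0/0! ≈ 0.1449.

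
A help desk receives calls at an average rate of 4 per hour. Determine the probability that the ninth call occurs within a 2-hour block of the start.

0.4075

Over the interval, μ = 4 × 2 = 8 (a 2-hour block = 2 hours).
The ninth arrival falls in the interval iff at least 9 events occur there: P(S_9 ≤ t) = P(N ≥ 9) = 1 − P(N ≤ 8) ≈ 0.4075.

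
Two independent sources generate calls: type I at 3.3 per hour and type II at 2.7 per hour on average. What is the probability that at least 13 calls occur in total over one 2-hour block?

0.4240

Independent Poisson processes superpose: combined rate λ = 3.3 + 2.7 = 6 per hour.
Over the interval, μ = 6 × 2 = 12 (a 2-hour block = 2 hours).
P(N ≥ 13) = 1 − P(N ≤ 12) ≈ 0.4240.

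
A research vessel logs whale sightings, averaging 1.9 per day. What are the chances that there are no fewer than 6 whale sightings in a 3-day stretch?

Over the interval, μ = 1.9 × 3 = 5.7 (a 3-day stretch = 3 days).
P(N ≥ 6) = 1 − P(N ≤ 5) = 1 − Σ_{j=0}^{5} e^(−μ) μ^j/j! ≈ 0.5050.

0.5050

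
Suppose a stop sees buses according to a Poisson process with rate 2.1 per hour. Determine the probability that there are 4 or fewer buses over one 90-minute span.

0.7895

Over the interval, μ = 2.1 × 1.5 = 3.15 (a 90-minute span = 1.5 hours).
P(N ≤ 4) = Σ_{j=0}^{4} e^(−μ) μ^j/j! ≈ 0.7895.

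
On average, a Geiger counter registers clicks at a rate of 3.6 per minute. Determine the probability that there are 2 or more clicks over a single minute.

With mean μ = 3.6 per minute,
P(N ≥ 2) = 1 − P(N ≤ 1) = 1 − Σ_{j=0}^{1} e^(−μ) μ^j/j! ≈ 0.8743.

0.8743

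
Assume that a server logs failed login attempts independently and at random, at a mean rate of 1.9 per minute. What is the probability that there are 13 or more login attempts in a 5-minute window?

0.1636

Over the interval, μ = 1.9 × 5 = 9.5 (a 5-minute window = 5 minutes).
P(N ≥ 13) = 1 − P(N ≤ 12) = 1 − Σ_{j=0}^{12} e^(−μ) μ^j/j! ≈ 0.1636.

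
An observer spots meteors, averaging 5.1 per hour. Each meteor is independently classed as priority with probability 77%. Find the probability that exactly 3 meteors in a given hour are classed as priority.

Thinning: the meteors that are classed as priority themselves form a Poisson process with rate 0.77 × 5.1 = 3.927 per hour.
So μ = 3.927.
P(N = 3) = e^(−3.927) · 3.927^3/3! ≈ 0.1989.

0.1989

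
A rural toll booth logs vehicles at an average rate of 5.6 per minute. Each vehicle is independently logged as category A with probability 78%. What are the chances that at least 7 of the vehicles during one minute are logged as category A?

0.1524

Thinning: the vehicles that are logged as category A themselves form a Poisson process with rate 0.78 × 5.6 = 4.368 per minute.
So μ = 4.368.
P(N ≥ 7) = 1 − P(N ≤ 6) ≈ 0.1524.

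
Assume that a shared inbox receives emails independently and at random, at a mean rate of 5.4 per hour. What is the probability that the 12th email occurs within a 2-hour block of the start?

0.3969

Over the interval, μ = 5.4 × 2 = 10.8 (a 2-hour block = 2 hours).
The 12th arrival falls in the interval iff at least 12 events occur there: P(S_12 ≤ t) = P(N ≥ 12) = 1 − P(N ≤ 11) ≈ 0.3969.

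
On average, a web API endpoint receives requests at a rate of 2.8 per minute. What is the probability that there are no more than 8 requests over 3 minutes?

0.5369

Over the interval, μ = 2.8 × 3 = 8.4 (3 minutes).
P(N ≤ 8) = Σ_{j=0}^{8} e^(−μ) μ^j/j! ≈ 0.5369.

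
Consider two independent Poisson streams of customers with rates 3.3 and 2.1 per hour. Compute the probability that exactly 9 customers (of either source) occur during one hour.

Independent Poisson processes superpose: combined rate λ = 3.3 + 2.1 = 5.4 per hour.
So μ = 5.4.
P(N = 9) = e^(−5.4) · 5.4^9/9! ≈ 0.0486.

0.0486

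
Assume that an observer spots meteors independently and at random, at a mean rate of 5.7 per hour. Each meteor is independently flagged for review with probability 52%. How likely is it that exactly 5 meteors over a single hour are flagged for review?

0.0984

Thinning: the meteors that are flagged for review themselves form a Poisson process with rate 0.52 × 5.7 = 2.964 per hour.
So μ = 2.964.
P(N = 5) = e^(−2.964) · 2.964^5/5! ≈ 0.0984.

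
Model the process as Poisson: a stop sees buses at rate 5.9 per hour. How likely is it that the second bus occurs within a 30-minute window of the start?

Over the interval, μ = 5.9 × 0.5 = 2.95 (a 30-minute window = 0.5 hours).
The second arrival falls in the interval iff at least 2 events occur there: P(S_2 ≤ t) = P(N ≥ 2) = 1 − P(N ≤ 1) ≈ 0.7933.

0.7933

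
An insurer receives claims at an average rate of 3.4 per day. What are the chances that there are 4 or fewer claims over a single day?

With mean μ = 3.4 per day,
P(N ≤ 4) = Σ_{j=0}^{4} e^(−μ) μ^j/j! ≈ 0.7442.

0.7442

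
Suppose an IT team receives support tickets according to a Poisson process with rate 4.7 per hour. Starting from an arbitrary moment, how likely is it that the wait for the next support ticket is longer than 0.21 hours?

0.3727

The wait for the next event is exponential with rate λ = 4.7 per hour.
P(T > 0.21) = e^(−λt) = e^(−4.7 × 0.21) = e^(−0.987) ≈ 0.3727.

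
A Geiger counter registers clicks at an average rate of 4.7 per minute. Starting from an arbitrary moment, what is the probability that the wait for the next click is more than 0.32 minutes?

The wait for the next event is exponential with rate λ = 4.7 per minute.
P(T > 0.32) = e^(−λt) = e^(−4.7 × 0.32) = e^(−1.504) ≈ 0.2222.

0.2222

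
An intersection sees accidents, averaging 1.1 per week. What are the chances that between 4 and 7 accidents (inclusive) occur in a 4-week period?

0.5620

Over the interval, μ = 1.1 × 4 = 4.4 (a 4-week period = 4 weeks).
P(4 ≤ N ≤ 7) = Σ_{j=4}^{7} e^(−4.4) · 4.4^j/j! ≈ 0.5620.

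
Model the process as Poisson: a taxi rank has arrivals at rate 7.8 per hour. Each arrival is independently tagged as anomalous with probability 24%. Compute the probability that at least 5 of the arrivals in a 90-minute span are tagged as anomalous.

Thinning: the arrivals that are tagged as anomalous themselves form a Poisson process with rate 0.24 × 7.8 = 1.872 per hour.
Over the interval, μ = 1.872 × 1.5 = 2.808 (a 90-minute span = 1.5 hours).
P(N ≥ 5) = 1 − P(N ≤ 4) ≈ 0.1536.

0.1536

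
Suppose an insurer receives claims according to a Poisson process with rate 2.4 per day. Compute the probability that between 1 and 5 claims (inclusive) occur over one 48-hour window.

Over the interval, μ = 2.4 × 2 = 4.8 (a 48-hour window = 2 days).
P(1 ≤ N ≤ 5) = Σ_{j=1}^{5} e^(−4.8) · 4.8^j/j! ≈ 0.6428.

0.6428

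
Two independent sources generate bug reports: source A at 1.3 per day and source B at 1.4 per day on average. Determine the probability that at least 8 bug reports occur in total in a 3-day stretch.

Independent Poisson processes superpose: combined rate λ = 1.3 + 1.4 = 2.7 per day.
Over the interval, μ = 2.7 × 3 = 8.1 (a 3-day stretch = 3 days).
P(N ≥ 8) = 1 − P(N ≤ 7) ≈ 0.5609.

0.5609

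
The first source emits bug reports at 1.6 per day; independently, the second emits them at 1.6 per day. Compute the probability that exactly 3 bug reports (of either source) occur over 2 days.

Independent Poisson processes superpose: combined rate λ = 1.6 + 1.6 = 3.2 per day.
Over the interval, μ = 3.2 × 2 = 6.4 (2 days).
P(N = 3) = e^(−6.4) · 6.4^3/3! ≈ 0.0726.

0.0726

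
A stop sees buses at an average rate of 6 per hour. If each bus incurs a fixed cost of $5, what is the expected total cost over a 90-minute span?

$45

E[N] = 6 × 1.5 = 9 (a 90-minute span = 1.5 hours); E[cost] = 9 × $5 = $45.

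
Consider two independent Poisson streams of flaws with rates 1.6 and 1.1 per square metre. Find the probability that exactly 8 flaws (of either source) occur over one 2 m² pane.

0.0810

Independent Poisson processes superpose: combined rate λ = 1.6 + 1.1 = 2.7 per square metre.
Over the interval, μ = 2.7 × 2 = 5.4 (a 2 m² pane = 2 square metres).
P(N = 8) = e^(−5.4) · 5.4^8/8! ≈ 0.0810.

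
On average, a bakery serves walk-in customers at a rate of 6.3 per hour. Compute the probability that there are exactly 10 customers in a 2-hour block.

0.0937

Over the interval, μ = 6.3 × 2 = 12.6 (a 2-hour block = 2 hours).
P(N = 10) = e^(−μ) μ^10/10! = e^(−12.6) · 12.6^10/3628800 ≈ 0.0937.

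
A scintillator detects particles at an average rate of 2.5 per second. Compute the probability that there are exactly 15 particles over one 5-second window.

0.0810

Over the interval, μ = 2.5 × 5 = 12.5 (a 5-second window = 5 seconds).
P(N = 15) = e^(−μ) μ^15/15! = e^(−12.5) · 12.5^15/1307674368000 ≈ 0.0810.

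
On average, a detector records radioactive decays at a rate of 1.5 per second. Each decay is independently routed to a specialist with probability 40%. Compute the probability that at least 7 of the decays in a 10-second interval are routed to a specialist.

Thinning: the decays that are routed to a specialist themselves form a Poisson process with rate 0.4 × 1.5 = 0.6 per second.
Over the interval, μ = 0.6 × 10 = 6 (a 10-second interval = 10 seconds).
P(N ≥ 7) = 1 − P(N ≤ 6) ≈ 0.3937.

0.3937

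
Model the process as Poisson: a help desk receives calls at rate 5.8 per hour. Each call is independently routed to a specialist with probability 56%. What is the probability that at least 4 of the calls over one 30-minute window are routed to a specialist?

0.0822

Thinning: the calls that are routed to a specialist themselves form a Poisson process with rate 0.56 × 5.8 = 3.248 per hour.
Over the interval, μ = 3.248 × 0.5 = 1.624 (a 30-minute window = 0.5 hours).
P(N ≥ 4) = 1 − P(N ≤ 3) ≈ 0.0822.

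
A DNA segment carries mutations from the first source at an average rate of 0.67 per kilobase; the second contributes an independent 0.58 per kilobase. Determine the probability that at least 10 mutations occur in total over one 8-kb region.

0.5421

Independent Poisson processes superpose: combined rate λ = 0.67 + 0.58 = 1.25 per kilobase.
Over the interval, μ = 1.25 × 8 = 10 (an 8-kb region = 8 kilobases).
P(N ≥ 10) = 1 − P(N ≤ 9) ≈ 0.5421.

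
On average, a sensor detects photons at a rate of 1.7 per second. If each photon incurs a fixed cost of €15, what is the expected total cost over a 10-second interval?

€255

E[N] = 1.7 × 10 = 17 (a 10-second interval = 10 seconds); E[cost] = 17 × €15 = €255.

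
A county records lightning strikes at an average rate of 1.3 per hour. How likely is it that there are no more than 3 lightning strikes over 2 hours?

0.7360

Over the interval, μ = 1.3 × 2 = 2.6 (2 hours).
P(N ≤ 3) = Σ_{j=0}^{3} e^(−μ) μ^j/j! ≈ 0.7360.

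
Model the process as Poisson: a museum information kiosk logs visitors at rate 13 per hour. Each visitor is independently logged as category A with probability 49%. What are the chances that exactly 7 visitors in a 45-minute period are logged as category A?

0.0949

Thinning: the visitors that are logged as category A themselves form a Poisson process with rate 0.49 × 13 = 6.37 per hour.
Over the interval, μ = 6.37 × 0.75 = 4.7775 (a 45-minute period = 0.75 hours).
P(N = 7) = e^(−4.7775) · 4.7775^7/7! ≈ 0.0949.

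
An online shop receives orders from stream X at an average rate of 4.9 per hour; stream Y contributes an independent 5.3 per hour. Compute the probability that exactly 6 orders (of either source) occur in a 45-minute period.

Independent Poisson processes superpose: combined rate λ = 4.9 + 5.3 = 10.2 per hour.
Over the interval, μ = 10.2 × 0.75 = 7.65 (a 45-minute period = 0.75 hours).
P(N = 6) = e^(−7.65) · 7.65^6/6! ≈ 0.1325.

0.1325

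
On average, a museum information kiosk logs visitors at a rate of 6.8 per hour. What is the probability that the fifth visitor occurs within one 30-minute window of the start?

Over the interval, μ = 6.8 × 0.5 = 3.4 (a 30-minute window = 0.5 hours).
The fifth arrival falls in the interval iff at least 5 events occur there: P(S_5 ≤ t) = P(N ≥ 5) = 1 − P(N ≤ 4) ≈ 0.2558.

0.2558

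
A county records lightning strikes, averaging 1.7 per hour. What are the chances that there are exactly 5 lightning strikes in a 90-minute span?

0.0702

Over the interval, μ = 1.7 × 1.5 = 2.55 (a 90-minute span = 1.5 hours).
P(N = 5) = e^(−μ) μ^5/5! = e^(−2.55) · 2.55^5/120 ≈ 0.0702.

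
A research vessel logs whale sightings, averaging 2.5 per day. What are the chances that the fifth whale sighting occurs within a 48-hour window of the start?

Over the interval, μ = 2.5 × 2 = 5 (a 48-hour window = 2 days).
The fifth arrival falls in the interval iff at least 5 events occur there: P(S_5 ≤ t) = P(N ≥ 5) = 1 − P(N ≤ 4) ≈ 0.5595.

0.5595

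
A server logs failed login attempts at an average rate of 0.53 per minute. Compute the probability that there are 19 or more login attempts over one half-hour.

0.2494

Over the interval, μ = 0.53 × 30 = 15.9 (a half-hour = 30 minutes).
P(N ≥ 19) = 1 − P(N ≤ 18) = 1 − Σ_{j=0}^{18} e^(−μ) μ^j/j! ≈ 0.2494.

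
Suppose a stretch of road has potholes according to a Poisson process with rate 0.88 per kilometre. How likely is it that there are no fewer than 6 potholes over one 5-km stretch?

Over the interval, μ = 0.88 × 5 = 4.4 (a 5-km stretch = 5 kilometres).
P(N ≥ 6) = 1 − P(N ≤ 5) = 1 − Σ_{j=0}^{5} e^(−μ) μ^j/j! ≈ 0.2801.

0.2801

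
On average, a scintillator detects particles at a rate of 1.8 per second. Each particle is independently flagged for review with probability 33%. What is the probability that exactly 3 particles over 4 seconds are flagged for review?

0.2077

Thinning: the particles that are flagged for review themselves form a Poisson process with rate 0.33 × 1.8 = 0.594 per second.
Over the interval, μ = 0.594 × 4 = 2.376 (4 seconds).
P(N = 3) = e^(−2.376) · 2.376^3/3! ≈ 0.2077.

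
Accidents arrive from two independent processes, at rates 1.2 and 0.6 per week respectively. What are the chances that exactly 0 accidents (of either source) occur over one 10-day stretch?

Independent Poisson processes superpose: combined rate λ = 1.2 + 0.6 = 1.8 per week.
Over the interval, μ = 1.8 × 10/7 ≈ 2.57143 (a 10-day stretch = 10/7 weeks).
P(N = 0) = e^(−2.57143) · 2.57143^0/0! ≈ 0.0764.

0.0764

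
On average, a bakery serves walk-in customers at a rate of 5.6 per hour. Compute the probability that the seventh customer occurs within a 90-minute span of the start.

Over the interval, μ = 5.6 × 1.5 = 8.4 (a 90-minute span = 1.5 hours).
The seventh arrival falls in the interval iff at least 7 events occur there: P(S_7 ≤ t) = P(N ≥ 7) = 1 − P(N ≤ 6) ≈ 0.7330.

0.7330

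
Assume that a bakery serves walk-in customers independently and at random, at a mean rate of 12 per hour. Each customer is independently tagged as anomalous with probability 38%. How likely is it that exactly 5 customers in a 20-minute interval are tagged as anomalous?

Thinning: the customers that are tagged as anomalous themselves form a Poisson process with rate 0.38 × 12 = 4.56 per hour.
Over the interval, μ = 4.56 × 1/3 = 1.52 (a 20-minute interval = 1/3 hours).
P(N = 5) = e^(−1.52) · 1.52^5/5! ≈ 0.0148.

0.0148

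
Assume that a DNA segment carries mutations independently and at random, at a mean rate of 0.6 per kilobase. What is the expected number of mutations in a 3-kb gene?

E[N] = λt = 0.6 × 3 = 1.8 (a 3-kb gene = 3 kilobases).

1.8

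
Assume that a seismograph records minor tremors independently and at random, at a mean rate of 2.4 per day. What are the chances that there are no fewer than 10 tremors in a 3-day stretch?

0.1904

Over the interval, μ = 2.4 × 3 = 7.2 (a 3-day stretch = 3 days).
P(N ≥ 10) = 1 − P(N ≤ 9) = 1 − Σ_{j=0}^{9} e^(−μ) μ^j/j! ≈ 0.1904.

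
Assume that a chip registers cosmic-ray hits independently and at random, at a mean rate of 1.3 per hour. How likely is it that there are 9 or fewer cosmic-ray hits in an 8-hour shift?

Over the interval, μ = 1.3 × 8 = 10.4 (an 8-hour shift = 8 hours).
P(N ≤ 9) = Σ_{j=0}^{9} e^(−μ) μ^j/j! ≈ 0.4090.

0.4090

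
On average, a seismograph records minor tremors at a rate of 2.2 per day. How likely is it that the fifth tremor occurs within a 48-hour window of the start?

0.4488

Over the interval, μ = 2.2 × 2 = 4.4 (a 48-hour window = 2 days).
The fifth arrival falls in the interval iff at least 5 events occur there: P(S_5 ≤ t) = P(N ≥ 5) = 1 − P(N ≤ 4) ≈ 0.4488.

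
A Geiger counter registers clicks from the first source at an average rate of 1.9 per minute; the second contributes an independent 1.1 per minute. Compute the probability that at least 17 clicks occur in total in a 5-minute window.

0.3359

Independent Poisson processes superpose: combined rate λ = 1.9 + 1.1 = 3 per minute.
Over the interval, μ = 3 × 5 = 15 (a 5-minute window = 5 minutes).
P(N ≥ 17) = 1 − P(N ≤ 16) ≈ 0.3359.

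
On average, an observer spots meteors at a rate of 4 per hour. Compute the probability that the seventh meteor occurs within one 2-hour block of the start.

Over the interval, μ = 4 × 2 = 8 (a 2-hour block = 2 hours).
The seventh arrival falls in the interval iff at least 7 events occur there: P(S_7 ≤ t) = P(N ≥ 7) = 1 − P(N ≤ 6) ≈ 0.6866.

0.6866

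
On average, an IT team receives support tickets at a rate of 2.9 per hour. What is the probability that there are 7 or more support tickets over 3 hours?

0.7645

Over the interval, μ = 2.9 × 3 = 8.7 (3 hours).
P(N ≥ 7) = 1 − P(N ≤ 6) = 1 − Σ_{j=0}^{6} e^(−μ) μ^j/j! ≈ 0.7645.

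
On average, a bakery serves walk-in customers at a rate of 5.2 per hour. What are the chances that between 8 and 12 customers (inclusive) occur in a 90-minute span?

0.4641

Over the interval, μ = 5.2 × 1.5 = 7.8 (a 90-minute span = 1.5 hours).
P(8 ≤ N ≤ 12) = Σ_{j=8}^{12} e^(−7.8) · 7.8^j/j! ≈ 0.4641.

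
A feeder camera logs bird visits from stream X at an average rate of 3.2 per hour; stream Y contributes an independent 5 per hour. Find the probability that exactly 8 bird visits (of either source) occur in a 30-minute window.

Independent Poisson processes superpose: combined rate λ = 3.2 + 5 = 8.2 per hour.
Over the interval, μ = 8.2 × 0.5 = 4.1 (a 30-minute window = 0.5 hours).
P(N = 8) = e^(−4.1) · 4.1^8/8! ≈ 0.0328.

0.0328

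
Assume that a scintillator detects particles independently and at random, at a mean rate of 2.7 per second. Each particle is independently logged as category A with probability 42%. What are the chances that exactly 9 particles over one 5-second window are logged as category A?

Thinning: the particles that are logged as category A themselves form a Poisson process with rate 0.42 × 2.7 = 1.134 per second.
Over the interval, μ = 1.134 × 5 = 5.67 (a 5-second window = 5 seconds).
P(N = 9) = e^(−5.67) · 5.67^9/9! ≈ 0.0575.

0.0575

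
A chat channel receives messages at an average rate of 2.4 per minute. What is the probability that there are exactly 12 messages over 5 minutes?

Over the interval, μ = 2.4 × 5 = 12 (5 minutes).
P(N = 12) = e^(−μ) μ^12/12! = e^(−12) · 12^12/479001600 ≈ 0.1144.

0.1144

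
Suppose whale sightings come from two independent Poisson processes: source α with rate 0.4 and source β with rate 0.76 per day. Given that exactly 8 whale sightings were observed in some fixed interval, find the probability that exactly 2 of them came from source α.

0.2633

Given the total, each event is independently from source α with probability p = λ_α/(λ_α+λ_β) = 0.4/1.16 ≈ 0.3448.
So K ~ Binomial(8, 0.4/1.16): P(K = 2) = C(8,2) · (0.4/1.16)^2 · (0.76/1.16)^6 ≈ 0.2633.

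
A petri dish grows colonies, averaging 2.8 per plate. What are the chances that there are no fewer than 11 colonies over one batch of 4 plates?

0.5638

Over the interval, μ = 2.8 × 4 = 11.2 (a batch of 4 plates = 4 plates).
P(N ≥ 11) = 1 − P(N ≤ 10) = 1 − Σ_{j=0}^{10} e^(−μ) μ^j/j! ≈ 0.5638.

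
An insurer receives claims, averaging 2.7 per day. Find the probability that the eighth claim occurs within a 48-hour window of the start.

0.1783

Over the interval, μ = 2.7 × 2 = 5.4 (a 48-hour window = 2 days).
The eighth arrival falls in the interval iff at least 8 events occur there: P(S_8 ≤ t) = P(N ≥ 8) = 1 − P(N ≤ 7) ≈ 0.1783.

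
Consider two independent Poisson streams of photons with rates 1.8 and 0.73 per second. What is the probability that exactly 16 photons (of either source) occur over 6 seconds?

0.0971

Independent Poisson processes superpose: combined rate λ = 1.8 + 0.73 = 2.53 per second.
Over the interval, μ = 2.53 × 6 = 15.18 (6 seconds).
P(N = 16) = e^(−15.18) · 15.18^16/16! ≈ 0.0971.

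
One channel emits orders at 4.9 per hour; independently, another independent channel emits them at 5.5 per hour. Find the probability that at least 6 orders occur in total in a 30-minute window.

Independent Poisson processes superpose: combined rate λ = 4.9 + 5.5 = 10.4 per hour.
Over the interval, μ = 10.4 × 0.5 = 5.2 (a 30-minute window = 0.5 hours).
P(N ≥ 6) = 1 − P(N ≤ 5) ≈ 0.4191.

0.4191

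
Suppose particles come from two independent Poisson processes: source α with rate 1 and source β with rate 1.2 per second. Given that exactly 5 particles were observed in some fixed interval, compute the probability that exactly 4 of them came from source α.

0.1164

Given the total, each event is independently from source α with probability p = λ_α/(λ_α+λ_β) = 1/2.2 ≈ 0.4545.
So K ~ Binomial(5, 1/2.2): P(K = 4) = C(5,4) · (1/2.2)^4 · (1.2/2.2)^1 ≈ 0.1164.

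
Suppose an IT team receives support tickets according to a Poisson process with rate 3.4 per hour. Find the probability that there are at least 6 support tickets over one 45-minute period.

0.0454

Over the interval, μ = 3.4 × 0.75 = 2.55 (a 45-minute period = 0.75 hours).
P(N ≥ 6) = 1 − P(N ≤ 5) = 1 − Σ_{j=0}^{5} e^(−μ) μ^j/j! ≈ 0.0454.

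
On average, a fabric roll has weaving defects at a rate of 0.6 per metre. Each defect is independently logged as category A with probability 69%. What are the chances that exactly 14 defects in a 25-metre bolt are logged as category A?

Thinning: the defects that are logged as category A themselves form a Poisson process with rate 0.69 × 0.6 = 0.414 per metre.
Over the interval, μ = 0.414 × 25 = 10.35 (a 25-metre bolt = 25 metres).
P(N = 14) = e^(−10.35) · 10.35^14/14! ≈ 0.0594.

0.0594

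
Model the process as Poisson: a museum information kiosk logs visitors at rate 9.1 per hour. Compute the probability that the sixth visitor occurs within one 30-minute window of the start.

0.3056

Over the interval, μ = 9.1 × 0.5 = 4.55 (a 30-minute window = 0.5 hours).
The sixth arrival falls in the interval iff at least 6 events occur there: P(S_6 ≤ t) = P(N ≥ 6) = 1 − P(N ≤ 5) ≈ 0.3056.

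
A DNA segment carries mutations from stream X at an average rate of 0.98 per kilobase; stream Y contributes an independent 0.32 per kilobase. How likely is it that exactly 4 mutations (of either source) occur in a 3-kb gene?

Independent Poisson processes superpose: combined rate λ = 0.98 + 0.32 = 1.3 per kilobase.
Over the interval, μ = 1.3 × 3 = 3.9 (a 3-kb gene = 3 kilobases).
P(N = 4) = e^(−3.9) · 3.9^4/4! ≈ 0.1951.

0.1951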